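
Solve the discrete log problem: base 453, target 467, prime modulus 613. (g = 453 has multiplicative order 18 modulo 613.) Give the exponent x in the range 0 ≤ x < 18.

2

Successive powers of 453 modulo 613:
  453^0=1  453^1=453  453^2=467
So 453^2 ≡ 467 (mod 613), giving x = 2.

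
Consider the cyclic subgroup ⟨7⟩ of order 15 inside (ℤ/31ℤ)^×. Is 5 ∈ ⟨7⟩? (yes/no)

5 ∈ ⟨7⟩ iff 5^15 ≡ 1 (mod 31), since |⟨7⟩| = 15.
5^15 mod 31 = 1.
Since 1 = 1, 5 lies in the subgroup.

yes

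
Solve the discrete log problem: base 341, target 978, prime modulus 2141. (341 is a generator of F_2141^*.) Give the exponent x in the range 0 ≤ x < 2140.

1148

Baby-step giant-step with m = ceil(sqrt(2140)) = 47.
Baby table (341^j mod 2141 for j=0..46):
  0:1  1:341  2:667  3:501  4:1702  5:171  6:504  7:584
  8:31  9:2007  10:1408  11:544  12:1378  13:1019  14:637  15:976
  16:961  17:128  18:828  19:1877  20:2039  21:1615  22:478  23:282
  24:1958  25:1827  26:2117  27:380  28:1120  29:822  30:1972  31:178
  32:750  33:971  34:1397  35:1075  36:464  37:1931  38:1184  39:1236
  40:1840  41:127  42:487  43:1210  44:1538  45:2054  46:307
Giant step factor: 341^(-47) ≡ 569 (mod 2141).
Scan 978·569^i mod 2141 for i = 0, 1, …:
  i=0: 978   i=1: 1963   i=2: 1486   i=3: 1980
  i=4: 454   i=5: 1406   i=6: 1421   i=7: 1392
  i=8: 2019   i=9: 1235     …   i=23: 1234
  i=24: 2039
Match at i=24, j=20: x = 24·47 + 20 = 1148.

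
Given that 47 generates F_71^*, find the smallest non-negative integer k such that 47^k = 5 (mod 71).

Baby-step giant-step with m = ceil(sqrt(70)) = 9.
Baby table (47^j mod 71 for j=0..8):
  0:1  1:47  2:8  3:21  4:64  5:26  6:15  7:66
  8:49
Giant step factor: 47^(-9) ≡ 55 (mod 71).
Scan 5·55^i mod 71 for i = 0, 1, …:
  i=0: 5   i=1: 62   i=2: 2   i=3: 39
  i=4: 15
Match at i=4, j=6: k = 4·9 + 6 = 42.

42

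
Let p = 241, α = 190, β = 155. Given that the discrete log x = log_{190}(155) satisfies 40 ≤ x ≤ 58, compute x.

Compute 190^40 mod 241 = 226, then multiply by 190 repeatedly:
  190^40=226  190^41=42  190^42=27  190^43=69  190^44=96
  190^45=165  190^46=20  190^47=185  190^48=205  190^49=149
  190^50=113  190^51=21  190^52=134  190^53=155
Found 155 at exponent 53.

53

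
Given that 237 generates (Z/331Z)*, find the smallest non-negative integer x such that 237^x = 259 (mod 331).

280

Baby-step giant-step with m = ceil(sqrt(330)) = 19.
Baby table (237^j mod 331 for j=0..18):
  0:1  1:237  2:230  3:226  4:271  5:13  6:102  7:11
  8:290  9:213  10:169  11:2  12:143  13:129  14:121  15:211
  16:26  17:204  18:22
Giant step factor: 237^(-19) ≡ 222 (mod 331).
Scan 259·222^i mod 331 for i = 0, 1, …:
  i=0: 259   i=1: 235   i=2: 203   i=3: 50
  i=4: 177   i=5: 236   i=6: 94   i=7: 15
  i=8: 20   i=9: 137     …   i=13: 8
  i=14: 121
Match at i=14, j=14: x = 14·19 + 14 = 280.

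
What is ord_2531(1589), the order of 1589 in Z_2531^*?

The order of 1589 must divide p − 1 = 2530 = 2 · 5 · 11 · 23.
Divisors: 1, 2, 5, 10, 11, 22, 23, 46, 55, 110, 115, 230, 253, 506, 1265, 2530.
Check each in increasing order: 1589^1 ≡ 1589;  1589^2 ≡ 1514;  1589^5 ≡ 619;  1589^10 ≡ 980;  1589^11 ≡ 655;  1589^22 ≡ 1286;  1589^23 ≡ 937;  1589^46 ≡ 2243;  1589^55 ≡ 1283;  1589^110 ≡ 939;  1589^115 ≡ 1642;  1589^230 ≡ 649;  1589^253 ≡ 673;  1589^506 ≡ 2411;  1589^1265 ≡ 1.
Smallest exponent giving 1 is 1265.

1265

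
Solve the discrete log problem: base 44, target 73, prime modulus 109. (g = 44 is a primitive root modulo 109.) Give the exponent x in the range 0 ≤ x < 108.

88

Baby-step giant-step with m = ceil(sqrt(108)) = 11.
Baby table (44^j mod 109 for j=0..10):
  0:1  1:44  2:83  3:55  4:22  5:96  6:82  7:11
  8:48  9:41  10:60
Giant step factor: 44^(-11) ≡ 50 (mod 109).
Scan 73·50^i mod 109 for i = 0, 1, …:
  i=0: 73   i=1: 53   i=2: 34   i=3: 65
  i=4: 89   i=5: 90   i=6: 31   i=7: 24
  i=8: 1
Match at i=8, j=0: x = 8·11 + 0 = 88.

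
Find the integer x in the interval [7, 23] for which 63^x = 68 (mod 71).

17

Compute 63^7 mod 71 = 46, then multiply by 63 repeatedly:
  63^7=46  63^8=58  63^9=33  63^10=20  63^11=53
  63^12=2  63^13=55  63^14=57  63^15=41  63^16=27
  63^17=68
Found 68 at exponent 17.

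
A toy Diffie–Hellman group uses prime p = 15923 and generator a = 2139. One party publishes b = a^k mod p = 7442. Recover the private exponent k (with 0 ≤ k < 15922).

9005

Baby-step giant-step with m = ceil(sqrt(15922)) = 127.
Baby table (2139^j mod 15923 for j=0..126):
  0:1  1:2139  2:5420  3:1436  4:14388  5:12696  6:8029  7:9037
  8:15544  9:1392  10:15810  11:13061  12:8537  13:12885  14:14225  15:14345
  16:334  17:13814  18:10981  19:1934  20:12769  21:4946  22:6622  23:8911
  24:798  25:3161  26:10027  27:15395  28:1141  29:4380  30:6096  31:14330
  32:95  33:12129  34:5364  35:9036  36:13405  37:11895  38:14374  39:14596
  40:11764  41:4856  42:5188  43:14724  44:14865  45:13927  46:13843  47:9320
  48:15807  49:6644  50:8200  51:8577  52:2907  53:8103  54:8093  55:2626
  56:12118  57:13681  58:13108  59:13532  60:12857  61:2102  62:5892  63:7895
  64:9025  65:5799  66:44  67:14501  68:15558  69:15415  70:12075  71:1319
  72:2970  73:15476  74:15170  75:13479  76:10951  77:1456  78:9399  79:9635
  80:4903  81:10183  82:14696  83:2742  84:5474  85:5481  86:4531  87:10625
  88:4754  89:9932  90:3266  91:11700  92:11267  93:8614  94:2435  95:1644
  96:13456  97:9523  98:4180  99:8217  100:13094  101:15432  102:669  103:13844
  104:11459  105:5304  106:8080  107:6665  108:5350  109:10936  110:1217  111:7714
  112:4018  113:12005  114:10819  115:5722  116:10494  117:11159  118:524  119:6226
  120:5786  121:4083  122:7733  123:12813  124:3524  125:6257  126:8403
Giant step factor: 2139^(-127) ≡ 14811 (mod 15923).
Scan 7442·14811^i mod 15923 for i = 0, 1, …:
  i=0: 7442   i=1: 4456   i=2: 12904   i=3: 13298
  i=4: 5091   i=5: 7396   i=6: 7839   i=7: 8836
  i=8: 14782   i=9: 10875     …   i=69: 15431
  i=70: 5722
Match at i=70, j=115: k = 70·127 + 115 = 9005.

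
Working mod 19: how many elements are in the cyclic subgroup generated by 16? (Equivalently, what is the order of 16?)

The order of 16 must divide p − 1 = 18 = 2 · 3^2.
Divisors: 1, 2, 3, 6, 9, 18.
Check each in increasing order: 16^1 ≡ 16;  16^2 ≡ 9;  16^3 ≡ 11;  16^6 ≡ 7;  16^9 ≡ 1.
Smallest exponent giving 1 is 9.

9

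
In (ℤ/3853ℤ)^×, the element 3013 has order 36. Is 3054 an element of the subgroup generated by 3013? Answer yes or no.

3054 ∈ ⟨3013⟩ iff 3054^36 ≡ 1 (mod 3853), since |⟨3013⟩| = 36.
3054^36 mod 3853 = 1271.
Since 1271 ≠ 1, 3054 does not lie in the subgroup.

no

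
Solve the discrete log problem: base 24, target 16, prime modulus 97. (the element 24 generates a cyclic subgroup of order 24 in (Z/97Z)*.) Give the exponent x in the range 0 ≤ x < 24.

22

Successive powers of 24 modulo 97:
  24^0=1  24^1=24  24^2=91  24^3=50  24^4=36  24^5=88
  24^6=75  24^7=54  24^8=35  24^9=64  24^10=81  24^11=4
  24^12=96  24^13=73  24^14=6  24^15=47  24^16=61  24^17=9
  24^18=22  24^19=43  24^20=62  24^21=33  24^22=16
So 24^22 ≡ 16 (mod 97), giving x = 22.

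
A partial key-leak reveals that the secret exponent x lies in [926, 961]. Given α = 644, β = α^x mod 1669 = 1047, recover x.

926

Compute 644^926 mod 1669 = 1047, then multiply by 644 repeatedly:
  644^926=1047
Found 1047 at exponent 926.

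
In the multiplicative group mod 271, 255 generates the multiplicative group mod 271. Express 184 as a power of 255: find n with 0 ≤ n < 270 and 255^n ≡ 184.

Baby-step giant-step with m = ceil(sqrt(270)) = 17.
Baby table (255^j mod 271 for j=0..16):
  0:1  1:255  2:256  3:240  4:225  5:194  6:148  7:71
  8:219  9:19  10:238  11:257  12:224  13:210  14:163  15:102
  16:265
Giant step factor: 255^(-17) ≡ 48 (mod 271).
Scan 184·48^i mod 271 for i = 0, 1, …:
  i=0: 184   i=1: 160   i=2: 92   i=3: 80
  i=4: 46   i=5: 40   i=6: 23   i=7: 20
  i=8: 147   i=9: 10   i=10: 209   i=11: 5
  i=12: 240
Match at i=12, j=3: n = 12·17 + 3 = 207.

207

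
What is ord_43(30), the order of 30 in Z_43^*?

The order of 30 must divide p − 1 = 42 = 2 · 3 · 7.
Divisors: 1, 2, 3, 6, 7, 14, 21, 42.
Check each in increasing order: 30^1 ≡ 30;  30^2 ≡ 40;  30^3 ≡ 39;  30^6 ≡ 16;  30^7 ≡ 7;  30^14 ≡ 6;  30^21 ≡ 42;  30^42 ≡ 1.
Smallest exponent giving 1 is 42.

42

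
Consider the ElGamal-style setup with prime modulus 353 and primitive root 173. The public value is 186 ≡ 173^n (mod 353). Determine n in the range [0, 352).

126

Baby-step giant-step with m = ceil(sqrt(352)) = 19.
Baby table (173^j mod 353 for j=0..18):
  0:1  1:173  2:277  3:266  4:128  5:258  6:156  7:160
  8:146  9:195  10:200  11:6  12:332  13:250  14:184  15:62
  16:136  17:230  18:254
Giant step factor: 173^(-19) ≡ 27 (mod 353).
Scan 186·27^i mod 353 for i = 0, 1, …:
  i=0: 186   i=1: 80   i=2: 42   i=3: 75
  i=4: 260   i=5: 313   i=6: 332
Match at i=6, j=12: n = 6·19 + 12 = 126.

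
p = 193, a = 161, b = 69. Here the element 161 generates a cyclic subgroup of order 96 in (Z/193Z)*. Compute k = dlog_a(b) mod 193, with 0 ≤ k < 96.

Baby-step giant-step with m = ceil(sqrt(96)) = 10.
Baby table (161^j mod 193 for j=0..9):
  0:1  1:161  2:59  3:42  4:7  5:162  6:27  7:101
  8:49  9:169
Giant step factor: 161^(-10) ≡ 48 (mod 193).
Scan 69·48^i mod 193 for i = 0, 1, …:
  i=0: 69   i=1: 31   i=2: 137   i=3: 14
  i=4: 93   i=5: 25   i=6: 42
Match at i=6, j=3: k = 6·10 + 3 = 63.

63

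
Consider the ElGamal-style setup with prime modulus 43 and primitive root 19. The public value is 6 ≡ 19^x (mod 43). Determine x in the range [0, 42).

28

Successive powers of 19 modulo 43:
  19^0=1  19^1=19  19^2=17  19^3=22  19^4=31  19^5=30
  19^6=11  19^7=37  19^8=15  19^9=27  19^10=40  19^11=29
  19^12=35  19^13=20  19^14=36  19^15=39  19^16=10  19^17=18
  19^18=41  19^19=5  19^20=9  19^21=42  19^22=24  19^23=26
  19^24=21  19^25=12  19^26=13  19^27=32  19^28=6
So 19^28 ≡ 6 (mod 43), giving x = 28.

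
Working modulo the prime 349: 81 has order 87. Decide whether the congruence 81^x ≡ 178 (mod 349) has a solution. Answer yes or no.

no

178 ∈ ⟨81⟩ iff 178^87 ≡ 1 (mod 349), since |⟨81⟩| = 87.
178^87 mod 349 = 348.
Since 348 ≠ 1, 178 does not lie in the subgroup.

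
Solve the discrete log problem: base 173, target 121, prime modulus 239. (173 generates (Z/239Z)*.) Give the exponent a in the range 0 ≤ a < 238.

Baby-step giant-step with m = ceil(sqrt(238)) = 16.
Baby table (173^j mod 239 for j=0..15):
  0:1  1:173  2:54  3:21  4:48  5:178  6:202  7:52
  8:153  9:179  10:136  11:106  12:174  13:227  14:75  15:69
Giant step factor: 173^(-16) ≡ 147 (mod 239).
Scan 121·147^i mod 239 for i = 0, 1, …:
  i=0: 121   i=1: 101   i=2: 29   i=3: 200
  i=4: 3   i=5: 202
Match at i=5, j=6: a = 5·16 + 6 = 86.

86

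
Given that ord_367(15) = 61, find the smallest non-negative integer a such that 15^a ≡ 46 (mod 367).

Baby-step giant-step with m = ceil(sqrt(61)) = 8.
Baby table (15^j mod 367 for j=0..7):
  0:1  1:15  2:225  3:72  4:346  5:52  6:46  7:323
Giant step factor: 15^(-8) ≡ 124 (mod 367).
Scan 46·124^i mod 367 for i = 0, 1, …:
  i=0: 46
Match at i=0, j=6: a = 0·8 + 6 = 6.

6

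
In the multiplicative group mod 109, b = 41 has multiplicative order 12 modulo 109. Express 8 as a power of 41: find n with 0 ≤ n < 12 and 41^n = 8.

11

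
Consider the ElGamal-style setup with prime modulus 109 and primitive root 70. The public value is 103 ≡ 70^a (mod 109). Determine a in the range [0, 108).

59

Baby-step giant-step with m = ceil(sqrt(108)) = 11.
Baby table (70^j mod 109 for j=0..10):
  0:1  1:70  2:104  3:86  4:25  5:6  6:93  7:79
  8:80  9:41  10:36
Giant step factor: 70^(-11) ≡ 42 (mod 109).
Scan 103·42^i mod 109 for i = 0, 1, …:
  i=0: 103   i=1: 75   i=2: 98   i=3: 83
  i=4: 107   i=5: 25
Match at i=5, j=4: a = 5·11 + 4 = 59.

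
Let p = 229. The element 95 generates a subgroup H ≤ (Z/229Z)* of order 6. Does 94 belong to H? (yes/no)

94 ∈ ⟨95⟩ iff 94^6 ≡ 1 (mod 229), since |⟨95⟩| = 6.
94^6 mod 229 = 1.
Since 1 = 1, 94 lies in the subgroup.

yes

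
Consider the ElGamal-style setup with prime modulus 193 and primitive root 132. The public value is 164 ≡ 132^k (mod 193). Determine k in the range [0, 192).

Baby-step giant-step with m = ceil(sqrt(192)) = 14.
Baby table (132^j mod 193 for j=0..13):
  0:1  1:132  2:54  3:180  4:21  5:70  6:169  7:113
  8:55  9:119  10:75  11:57  12:190  13:183
Giant step factor: 132^(-14) ≡ 137 (mod 193).
Scan 164·137^i mod 193 for i = 0, 1, …:
  i=0: 164   i=1: 80   i=2: 152   i=3: 173
  i=4: 155   i=5: 5   i=6: 106   i=7: 47
  i=8: 70
Match at i=8, j=5: k = 8·14 + 5 = 117.

117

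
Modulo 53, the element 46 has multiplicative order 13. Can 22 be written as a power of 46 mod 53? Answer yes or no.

no

22 ∈ ⟨46⟩ iff 22^13 ≡ 1 (mod 53), since |⟨46⟩| = 13.
22^13 mod 53 = 23.
Since 23 ≠ 1, 22 does not lie in the subgroup.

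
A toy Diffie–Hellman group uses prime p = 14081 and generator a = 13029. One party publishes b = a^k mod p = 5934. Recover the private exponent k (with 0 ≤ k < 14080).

Baby-step giant-step with m = ceil(sqrt(14080)) = 119.
Baby table (13029^j mod 14081 for j=0..118):
  0:1  1:13029  2:8386  3:6715  4:4482  5:2071  6:3863  7:5533
  8:8818  9:2843  10:8417  11:2265  12:10990  13:13102  14:1995  15:13410
  16:1842  17:5394  18:155  19:5912  20:4378  21:12912  22:4741  23:11223
  24:7363  25:12755  26:933  27:4154  28:9183  29:13131  30:13730  31:3146
  32:13524  33:8643  34:3890  35:5291  36:9944  37:1095  38:2702  39:1858
  40:2643  41:7602  42:704  43:5685  44:3805  45:10225  46:1184  47:7641
  48:1919  49:8876  50:12232  51:1970  52:11548  53:3407  54:6491  55:753
  56:10461  57:6370  58:1316  59:9587  60:10553  61:8153  62:12454  63:7803
  64:467  65:1551  66:1744  67:9923  68:9106  69:9649  70:1653  71:7088
  72:6354  73:4067  74:2140  75:1680  76:6846  77:7480  78:2319  79:10506
  80:1273  81:12580  82:1980  83:1028  84:2781  85:3236  86:3330  87:3009
  88:2757  89:322  90:13281  91:10821  92:7837  93:6942  94:5055  95:4758
  96:7420  97:9115  98:181  99:6722  100:11199  101:4449  102:8625  103:8745
  104:9234  105:1722  106:4905  107:7667  108:2729  109:1616  110:3769  111:5854
  112:9070  113:5278  114:9539  115:4725  116:13974  117:13997  118:3882
Giant step factor: 13029^(-119) ≡ 6664 (mod 14081).
Scan 5934·6664^i mod 14081 for i = 0, 1, …:
  i=0: 5934   i=1: 4728   i=2: 8195   i=3: 5362
  i=4: 8871   i=5: 4306   i=6: 12187   i=7: 9041
  i=8: 10706   i=9: 10438     …   i=100: 1392
  i=101: 10990
Match at i=101, j=12: k = 101·119 + 12 = 12031.

12031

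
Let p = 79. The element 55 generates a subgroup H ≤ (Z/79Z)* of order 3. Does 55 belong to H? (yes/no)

yes

55 ∈ ⟨55⟩ iff 55^3 ≡ 1 (mod 79), since |⟨55⟩| = 3.
55^3 mod 79 = 1.
Since 1 = 1, 55 lies in the subgroup.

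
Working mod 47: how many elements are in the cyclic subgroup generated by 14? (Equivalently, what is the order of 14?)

23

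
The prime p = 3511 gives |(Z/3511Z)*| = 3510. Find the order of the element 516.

The order of 516 must divide p − 1 = 3510 = 2 · 3^3 · 5 · 13.
Divisors: 1, 2, 3, 5, 6, 9, 10, 13, 15, 18, 26, 27, 30, 39, 45, 54, 65, 78, 90, 117, 130, 135, 195, 234, 270, 351, 390, 585, 702, 1170, 1755, 3510.
Check each in increasing order: 516^1 ≡ 516;  516^2 ≡ 2931;  516^3 ≡ 2666;  516^5 ≡ 2071;  516^6 ≡ 1292;  516^9 ≡ 181;  516^10 ≡ 2110;  516^13 ≡ 638;  516^15 ≡ 2126;  516^18 ≡ 1162;  516^26 ≡ 3279;  516^27 ≡ 3173;  516^30 ≡ 1219;  516^39 ≡ 2957;  516^45 ≡ 476;  516^54 ≡ 1892;  516^65 ≡ 2132;  516^78 ≡ 1459;  516^90 ≡ 1872;  516^117 ≡ 2755;  516^130 ≡ 2190;  516^135 ≡ 2789;  516^195 ≡ 2961;  516^234 ≡ 2754;  516^270 ≡ 1656;  516^351 ≡ 3510;  516^390 ≡ 554;  516^585 ≡ 757;  516^702 ≡ 1.
Smallest exponent giving 1 is 702.

702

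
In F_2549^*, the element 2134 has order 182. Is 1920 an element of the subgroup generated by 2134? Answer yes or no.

no

1920 ∈ ⟨2134⟩ iff 1920^182 ≡ 1 (mod 2549), since |⟨2134⟩| = 182.
1920^182 mod 2549 = 1372.
Since 1372 ≠ 1, 1920 does not lie in the subgroup.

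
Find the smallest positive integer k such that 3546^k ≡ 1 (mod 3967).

The order of 3546 must divide p − 1 = 3966 = 2 · 3 · 661.
Divisors: 1, 2, 3, 6, 661, 1322, 1983, 3966.
Check each in increasing order: 3546^1 ≡ 3546;  3546^2 ≡ 2693;  3546^3 ≡ 809;  3546^6 ≡ 3893;  3546^661 ≡ 3079;  3546^1322 ≡ 3078;  3546^1983 ≡ 3966;  3546^3966 ≡ 1.
Smallest exponent giving 1 is 3966.

3966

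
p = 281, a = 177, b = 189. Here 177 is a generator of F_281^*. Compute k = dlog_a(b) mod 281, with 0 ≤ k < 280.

65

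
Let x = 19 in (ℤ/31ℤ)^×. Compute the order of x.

The order of 19 must divide p − 1 = 30 = 2 · 3 · 5.
Divisors: 1, 2, 3, 5, 6, 10, 15, 30.
Check each in increasing order: 19^1 ≡ 19;  19^2 ≡ 20;  19^3 ≡ 8;  19^5 ≡ 5;  19^6 ≡ 2;  19^10 ≡ 25;  19^15 ≡ 1.
Smallest exponent giving 1 is 15.

15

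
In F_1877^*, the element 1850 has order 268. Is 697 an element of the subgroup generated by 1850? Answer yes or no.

697 ∈ ⟨1850⟩ iff 697^268 ≡ 1 (mod 1877), since |⟨1850⟩| = 268.
697^268 mod 1877 = 665.
Since 665 ≠ 1, 697 does not lie in the subgroup.

no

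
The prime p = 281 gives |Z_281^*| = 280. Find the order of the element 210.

280

The order of 210 must divide p − 1 = 280 = 2^3 · 5 · 7.
Divisors: 1, 2, 4, 5, 7, 8, 10, 14, 20, 28, 35, 40, 56, 70, 140, 280.
Check each in increasing order: 210^1 ≡ 210;  210^2 ≡ 264;  210^4 ≡ 8;  210^5 ≡ 275;  210^7 ≡ 102;  210^8 ≡ 64;  210^10 ≡ 36;  210^14 ≡ 7;  210^20 ≡ 172;  210^28 ≡ 49;  210^35 ≡ 221;  210^40 ≡ 79;  210^56 ≡ 153;  210^70 ≡ 228;  210^140 ≡ 280;  210^280 ≡ 1.
Smallest exponent giving 1 is 280.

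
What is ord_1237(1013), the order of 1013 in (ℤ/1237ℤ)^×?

The order of 1013 must divide p − 1 = 1236 = 2^2 · 3 · 103.
Divisors: 1, 2, 3, 4, 6, 12, 103, 206, 309, 412, 618, 1236.
Check each in increasing order: 1013^1 ≡ 1013;  1013^2 ≡ 696;  1013^3 ≡ 1195;  1013^4 ≡ 749;  1013^6 ≡ 527;  1013^12 ≡ 641;  1013^103 ≡ 1.
Smallest exponent giving 1 is 103.

103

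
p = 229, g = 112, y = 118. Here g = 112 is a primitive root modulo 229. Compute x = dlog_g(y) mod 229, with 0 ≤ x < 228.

Baby-step giant-step with m = ceil(sqrt(228)) = 16.
Baby table (112^j mod 229 for j=0..15):
  0:1  1:112  2:178  3:13  4:82  5:24  6:169  7:150
  8:83  9:136  10:118  11:163  12:165  13:160  14:58  15:84
Giant step factor: 112^(-16) ≡ 217 (mod 229).
Scan 118·217^i mod 229 for i = 0, 1, …:
  i=0: 118
Match at i=0, j=10: x = 0·16 + 10 = 10.

10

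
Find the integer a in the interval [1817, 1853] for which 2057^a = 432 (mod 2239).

Compute 2057^1817 mod 2239 = 1310, then multiply by 2057 repeatedly:
  2057^1817=1310  2057^1818=1153  2057^1819=620  2057^1820=1349  2057^1821=772
  2057^1822=553  2057^1823=109  2057^1824=313  2057^1825=1248  2057^1826=1242
  2057^1827=95  2057^1828=622  2057^1829=985  2057^1830=2089  2057^1831=432
Found 432 at exponent 1831.

1831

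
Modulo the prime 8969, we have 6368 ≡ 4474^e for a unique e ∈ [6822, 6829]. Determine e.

6828

Compute 4474^6822 mod 8969 = 1294, then multiply by 4474 repeatedly:
  4474^6822=1294  4474^6823=4351  4474^6824=3644  4474^6825=6583  4474^6826=7115
  4474^6827=1529  4474^6828=6368
Found 6368 at exponent 6828.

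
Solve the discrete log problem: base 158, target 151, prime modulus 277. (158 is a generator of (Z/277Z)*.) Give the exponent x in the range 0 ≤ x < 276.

Baby-step giant-step with m = ceil(sqrt(276)) = 17.
Baby table (158^j mod 277 for j=0..16):
  0:1  1:158  2:34  3:109  4:48  5:105  6:247  7:246
  8:88  9:54  10:222  11:174  12:69  13:99  14:130  15:42
  16:265
Giant step factor: 158^(-17) ≡ 58 (mod 277).
Scan 151·58^i mod 277 for i = 0, 1, …:
  i=0: 151   i=1: 171   i=2: 223   i=3: 192
  i=4: 56   i=5: 201   i=6: 24   i=7: 7
  i=8: 129   i=9: 3   i=10: 174
Match at i=10, j=11: x = 10·17 + 11 = 181.

181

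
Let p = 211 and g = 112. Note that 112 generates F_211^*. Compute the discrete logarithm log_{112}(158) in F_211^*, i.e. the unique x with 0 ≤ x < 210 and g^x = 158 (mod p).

Baby-step giant-step with m = ceil(sqrt(210)) = 15.
Baby table (112^j mod 211 for j=0..14):
  0:1  1:112  2:95  3:90  4:163  5:110  6:82  7:111
  8:194  9:206  10:73  11:158  12:183  13:29  14:83
Giant step factor: 112^(-15) ≡ 88 (mod 211).
Scan 158·88^i mod 211 for i = 0, 1, …:
  i=0: 158
Match at i=0, j=11: x = 0·15 + 11 = 11.

11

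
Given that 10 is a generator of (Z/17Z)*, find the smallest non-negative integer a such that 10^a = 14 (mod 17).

3

Successive powers of 10 modulo 17:
  10^0=1  10^1=10  10^2=15  10^3=14
So 10^3 ≡ 14 (mod 17), giving a = 3.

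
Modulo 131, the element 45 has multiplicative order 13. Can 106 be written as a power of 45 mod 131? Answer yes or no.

no

⟨45⟩ has order 13; its elements mod 131 are {1, 39, 45, 52, 60, 62, 63, 80, 84, 99, 107, 112, 113}.
106 is not in this set.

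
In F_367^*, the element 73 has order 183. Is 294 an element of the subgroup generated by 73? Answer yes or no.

294 ∈ ⟨73⟩ iff 294^183 ≡ 1 (mod 367), since |⟨73⟩| = 183.
294^183 mod 367 = 366.
Since 366 ≠ 1, 294 does not lie in the subgroup.

no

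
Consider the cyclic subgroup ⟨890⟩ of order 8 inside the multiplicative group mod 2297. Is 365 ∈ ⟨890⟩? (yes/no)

yes

⟨890⟩ has order 8; its elements mod 2297 are {1, 365, 890, 973, 1324, 1407, 1932, 2296}.
365 is in this set.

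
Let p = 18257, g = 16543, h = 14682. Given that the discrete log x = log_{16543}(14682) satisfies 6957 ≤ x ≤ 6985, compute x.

Compute 16543^6957 mod 18257 = 1603, then multiply by 16543 repeatedly:
  16543^6957=1603  16543^6958=9265  16543^6959=3380  16543^6960=12406  16543^6961=5521
  16543^6962=12389  16543^6963=16402  16543^6964=2752  16543^6965=11635  16543^6966=12511
  16543^6967=8121  16543^6968=10697  16543^6969=13627  16543^6970=12282  16543^6971=17230
  16543^6972=7606  16543^6973=17071  16543^6974=6277  16543^6975=12852  16543^6976=7871
  16543^6977=1029  16543^6978=7223  16543^6979=16281  16543^6980=9319  16543^6981=2109
  16543^6982=60  16543^6983=6702  16543^6984=14682
Found 14682 at exponent 6984.

6984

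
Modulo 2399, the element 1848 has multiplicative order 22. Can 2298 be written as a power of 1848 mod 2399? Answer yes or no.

no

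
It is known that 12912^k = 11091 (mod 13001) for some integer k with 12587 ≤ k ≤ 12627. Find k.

Compute 12912^12587 mod 13001 = 4866, then multiply by 12912 repeatedly:
  12912^12587=4866  12912^12588=8960  12912^12589=8622  12912^12590=12702  12912^12591=609
  12912^12592=10804  12912^12593=518  12912^12594=5902  12912^12595=7763  12912^12596=11147
  12912^12597=8994  12912^12598=5596  12912^12599=8995  12912^12600=5507  12912^12601=3915
  12912^12602=2592  12912^12603=3330  12912^12604=2653  12912^12605=10902  12912^12606=4797
  12912^12607=2100  12912^12608=8115  12912^12609=5821  12912^12610=1971  12912^12611=6595
  12912^12612=11091
Found 11091 at exponent 12612.

12612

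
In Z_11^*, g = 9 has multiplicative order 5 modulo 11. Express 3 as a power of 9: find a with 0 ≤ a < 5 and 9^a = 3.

Successive powers of 9 modulo 11:
  9^0=1  9^1=9  9^2=4  9^3=3
So 9^3 ≡ 3 (mod 11), giving a = 3.

3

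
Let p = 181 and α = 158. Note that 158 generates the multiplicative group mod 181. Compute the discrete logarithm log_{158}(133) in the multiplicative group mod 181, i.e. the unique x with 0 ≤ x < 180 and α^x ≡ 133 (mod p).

30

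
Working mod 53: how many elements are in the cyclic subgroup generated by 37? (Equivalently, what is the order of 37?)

26

The order of 37 must divide p − 1 = 52 = 2^2 · 13.
Divisors: 1, 2, 4, 13, 26, 52.
Check each in increasing order: 37^1 ≡ 37;  37^2 ≡ 44;  37^4 ≡ 28;  37^13 ≡ 52;  37^26 ≡ 1.
Smallest exponent giving 1 is 26.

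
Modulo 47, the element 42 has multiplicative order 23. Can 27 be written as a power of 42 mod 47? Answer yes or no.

27 ∈ ⟨42⟩ iff 27^23 ≡ 1 (mod 47), since |⟨42⟩| = 23.
27^23 mod 47 = 1.
Since 1 = 1, 27 lies in the subgroup.

yes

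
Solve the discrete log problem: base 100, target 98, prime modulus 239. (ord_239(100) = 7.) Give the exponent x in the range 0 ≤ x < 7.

Successive powers of 100 modulo 239:
  100^0=1  100^1=100  100^2=201  100^3=24  100^4=10  100^5=44
  100^6=98
So 100^6 ≡ 98 (mod 239), giving x = 6.

6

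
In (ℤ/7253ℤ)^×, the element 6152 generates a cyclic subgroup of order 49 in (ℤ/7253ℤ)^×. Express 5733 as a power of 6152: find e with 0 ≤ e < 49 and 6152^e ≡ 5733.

24

Successive powers of 6152 modulo 7253:
  6152^0=1  6152^1=6152  6152^2=950  6152^3=5735  6152^4=3128  6152^5=1247
  6152^6=5123  6152^7=2411  6152^8=87  6152^9=5755  6152^10=2867  6152^11=5741
  6152^12=3775  6152^13=6947  6152^14=3268  6152^15=6673  6152^16=316  6152^17=228
  6152^18=2827  6152^19=6263  6152^20=2040  6152^21=2390  6152^22=1449  6152^23=311
  6152^24=5733
So 6152^24 ≡ 5733 (mod 7253), giving e = 24.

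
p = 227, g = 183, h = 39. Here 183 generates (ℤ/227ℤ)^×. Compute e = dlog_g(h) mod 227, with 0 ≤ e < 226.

45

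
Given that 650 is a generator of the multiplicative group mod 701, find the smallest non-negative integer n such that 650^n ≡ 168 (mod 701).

236

Baby-step giant-step with m = ceil(sqrt(700)) = 27.
Baby table (650^j mod 701 for j=0..26):
  0:1  1:650  2:498  3:539  4:551  5:640  6:307  7:466
  8:68  9:37  10:216  11:200  12:315  13:58  14:547  15:143
  16:418  17:413  18:668  19:281  20:390  21:439  22:43  23:611
  24:384  25:44  26:560
Giant step factor: 650^(-27) ≡ 244 (mod 701).
Scan 168·244^i mod 701 for i = 0, 1, …:
  i=0: 168   i=1: 334   i=2: 180   i=3: 458
  i=4: 293   i=5: 691   i=6: 364   i=7: 490
  i=8: 390
Match at i=8, j=20: n = 8·27 + 20 = 236.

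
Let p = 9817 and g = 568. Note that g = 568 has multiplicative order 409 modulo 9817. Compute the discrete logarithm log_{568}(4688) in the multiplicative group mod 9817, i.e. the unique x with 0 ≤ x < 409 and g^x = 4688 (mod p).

Baby-step giant-step with m = ceil(sqrt(409)) = 21.
Baby table (568^j mod 9817 for j=0..20):
  0:1  1:568  2:8480  3:6310  4:875  5:6150  6:8165  7:4096
  8:9716  9:1534  10:7416  11:795  12:9795  13:7138  14:9780  15:8435
  16:384  17:2138  18:6893  19:8058  20:2222
Giant step factor: 568^(-21) ≡ 297 (mod 9817).
Scan 4688·297^i mod 9817 for i = 0, 1, …:
  i=0: 4688   i=1: 8139   i=2: 2301   i=3: 6024
  i=4: 2434   i=5: 6257   i=6: 2916   i=7: 2156
  i=8: 2227   i=9: 3680     …   i=14: 4007
  i=15: 2222
Match at i=15, j=20: x = 15·21 + 20 = 335.

335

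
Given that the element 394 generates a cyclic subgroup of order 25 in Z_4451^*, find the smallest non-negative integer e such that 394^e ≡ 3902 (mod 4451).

Successive powers of 394 modulo 4451:
  394^0=1  394^1=394  394^2=3902
So 394^2 ≡ 3902 (mod 4451), giving e = 2.

2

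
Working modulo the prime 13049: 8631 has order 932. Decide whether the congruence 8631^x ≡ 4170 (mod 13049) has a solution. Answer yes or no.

no

4170 ∈ ⟨8631⟩ iff 4170^932 ≡ 1 (mod 13049), since |⟨8631⟩| = 932.
4170^932 mod 13049 = 13048.
Since 13048 ≠ 1, 4170 does not lie in the subgroup.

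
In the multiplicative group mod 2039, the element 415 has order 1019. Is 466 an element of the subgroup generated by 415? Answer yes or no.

yes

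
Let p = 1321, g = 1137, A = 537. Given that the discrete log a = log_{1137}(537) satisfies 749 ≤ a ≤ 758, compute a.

Compute 1137^749 mod 1321 = 869, then multiply by 1137 repeatedly:
  1137^749=869  1137^750=1266  1137^751=873  1137^752=530  1137^753=234
  1137^754=537
Found 537 at exponent 754.

754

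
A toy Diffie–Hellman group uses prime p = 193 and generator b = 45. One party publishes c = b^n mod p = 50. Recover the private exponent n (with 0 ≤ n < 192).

132

Baby-step giant-step with m = ceil(sqrt(192)) = 14.
Baby table (45^j mod 193 for j=0..13):
  0:1  1:45  2:95  3:29  4:147  5:53  6:69  7:17
  8:186  9:71  10:107  11:183  12:129  13:15
Giant step factor: 45^(-14) ≡ 191 (mod 193).
Scan 50·191^i mod 193 for i = 0, 1, …:
  i=0: 50   i=1: 93   i=2: 7   i=3: 179
  i=4: 28   i=5: 137   i=6: 112   i=7: 162
  i=8: 62   i=9: 69
Match at i=9, j=6: n = 9·14 + 6 = 132.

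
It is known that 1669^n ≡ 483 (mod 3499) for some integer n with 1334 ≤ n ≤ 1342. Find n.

1334

Compute 1669^1334 mod 3499 = 483, then multiply by 1669 repeatedly:
  1669^1334=483
Found 483 at exponent 1334.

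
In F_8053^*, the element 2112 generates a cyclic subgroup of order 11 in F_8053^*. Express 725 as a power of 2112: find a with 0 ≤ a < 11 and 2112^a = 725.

Successive powers of 2112 modulo 8053:
  2112^0=1  2112^1=2112  2112^2=7235  2112^3=3779  2112^4=725
So 2112^4 ≡ 725 (mod 8053), giving a = 4.

4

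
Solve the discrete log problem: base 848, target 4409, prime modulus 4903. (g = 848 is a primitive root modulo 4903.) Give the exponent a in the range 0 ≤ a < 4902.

Baby-step giant-step with m = ceil(sqrt(4902)) = 71.
Baby table (848^j mod 4903 for j=0..70):
  0:1  1:848  2:3266  3:4276  4:2731  5:1672  6:889  7:3713
  8:898  9:1539  10:874  11:799  12:938  13:1138  14:4036  15:234
  16:2312  17:4279  18:372  19:1664  20:3911  21:2100  22:1011  23:4206
  24:2207  25:3493  26:652  27:3760  28:1530  29:3048  30:823  31:1678
  32:1074  33:3697  34:2039  35:3216  36:1100  37:1230  38:3604  39:1623
  40:3464  41:575  42:2203  43:101  44:2297  45:1365  46:412  47:1263
  48:2170  49:1535  50:2385  51:2444  52:3446  53:20  54:2251  55:1581
  56:2169  57:687  58:4022  59:3071  60:715  61:3251  62:1362  63:2771
  64:1271  65:4051  66:3148  67:2272  68:4680  69:2113  70:2229
Giant step factor: 848^(-71) ≡ 1577 (mod 4903).
Scan 4409·1577^i mod 4903 for i = 0, 1, …:
  i=0: 4409   i=1: 539   i=2: 1784   i=3: 3949
  i=4: 763   i=5: 2016   i=6: 2088   i=7: 2863
  i=8: 4191   i=9: 4866     …   i=65: 3036
  i=66: 2444
Match at i=66, j=51: a = 66·71 + 51 = 4737.

4737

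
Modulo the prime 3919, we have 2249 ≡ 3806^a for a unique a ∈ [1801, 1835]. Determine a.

1813

Compute 3806^1801 mod 3919 = 3348, then multiply by 3806 repeatedly:
  3806^1801=3348  3806^1802=1819  3806^1803=2160  3806^1804=2817  3806^1805=3037
  3806^1806=1691  3806^1807=948  3806^1808=2608  3806^1809=3140  3806^1810=1809
  3806^1811=3290  3806^1812=535  3806^1813=2249
Found 2249 at exponent 1813.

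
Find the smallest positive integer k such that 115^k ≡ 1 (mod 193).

192

The order of 115 must divide p − 1 = 192 = 2^6 · 3.
Divisors: 1, 2, 3, 4, 6, 8, 12, 16, 24, 32, 48, 64, 96, 192.
Check each in increasing order: 115^1 ≡ 115;  115^2 ≡ 101;  115^3 ≡ 35;  115^4 ≡ 165;  115^6 ≡ 67;  115^8 ≡ 12;  115^12 ≡ 50;  115^16 ≡ 144;  115^24 ≡ 184;  115^32 ≡ 85;  115^48 ≡ 81;  115^64 ≡ 84;  115^96 ≡ 192;  115^192 ≡ 1.
Smallest exponent giving 1 is 192.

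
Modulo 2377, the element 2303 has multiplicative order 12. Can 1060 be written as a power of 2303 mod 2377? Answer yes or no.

⟨2303⟩ has order 12; its elements mod 2377 are {1, 74, 721, 722, 1060, 1134, 1243, 1317, 1655, 1656, 2303, 2376}.
1060 is in this set.

yes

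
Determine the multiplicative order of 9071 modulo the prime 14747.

7373

The order of 9071 must divide p − 1 = 14746 = 2 · 73 · 101.
Divisors: 1, 2, 73, 101, 146, 202, 7373, 14746.
Check each in increasing order: 9071^1 ≡ 9071;  9071^2 ≡ 9528;  9071^73 ≡ 4682;  9071^101 ≡ 5184;  9071^146 ≡ 7082;  9071^202 ≡ 4822;  9071^7373 ≡ 1.
Smallest exponent giving 1 is 7373.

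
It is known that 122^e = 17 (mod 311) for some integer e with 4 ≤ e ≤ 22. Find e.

Compute 122^4 mod 311 = 70, then multiply by 122 repeatedly:
  122^4=70  122^5=143  122^6=30  122^7=239  122^8=235
  122^9=58  122^10=234  122^11=247  122^12=278  122^13=17
Found 17 at exponent 13.

13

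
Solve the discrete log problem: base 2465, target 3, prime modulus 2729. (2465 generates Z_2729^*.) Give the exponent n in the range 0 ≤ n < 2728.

Baby-step giant-step with m = ceil(sqrt(2728)) = 53.
Baby table (2465^j mod 2729 for j=0..52):
  0:1  1:2465  2:1471  3:1903  4:2473  5:2088  6:26  7:1323
  8:40  9:356  10:1531  11:2437  12:676  13:1650  14:1040  15:1069
  16:1600  17:595  18:1202  19:1965  20:2479  21:504  22:665  23:1825
  24:1233  25:1968  26:1687  27:2188  28:916  29:1057  30:2039  31:2046
  32:198  33:2308  34:1984  35:192  36:1163  37:1345  38:2419  39:2699
  40:2462  41:2263  42:219  43:2222  44:127  45:1949  46:1245  47:1529
  48:236  49:463  50:573  51:1552  52:2351
Giant step factor: 2465^(-53) ≡ 2149 (mod 2729).
Scan 3·2149^i mod 2729 for i = 0, 1, …:
  i=0: 3   i=1: 989   i=2: 2199   i=3: 1752
  i=4: 1757   i=5: 1586   i=6: 2522   i=7: 2713
  i=8: 1093   i=9: 1917     …   i=18: 2371
  i=19: 236
Match at i=19, j=48: n = 19·53 + 48 = 1055.

1055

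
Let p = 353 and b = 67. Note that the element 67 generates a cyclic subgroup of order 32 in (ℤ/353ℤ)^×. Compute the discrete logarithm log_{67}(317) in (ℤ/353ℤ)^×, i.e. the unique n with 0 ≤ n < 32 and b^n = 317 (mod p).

26

Successive powers of 67 modulo 353:
  67^0=1  67^1=67  67^2=253  67^3=7  67^4=116  67^5=6
  67^6=49  67^7=106  67^8=42  67^9=343  67^10=36  67^11=294
  67^12=283  67^13=252  67^14=293  67^15=216  67^16=352  67^17=286
  67^18=100  67^19=346  67^20=237  67^21=347  67^22=304  67^23=247
  67^24=311  67^25=10  67^26=317
So 67^26 ≡ 317 (mod 353), giving n = 26.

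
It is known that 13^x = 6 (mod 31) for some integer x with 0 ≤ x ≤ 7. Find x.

5

Compute 13^0 mod 31 = 1, then multiply by 13 repeatedly:
  13^0=1  13^1=13  13^2=14  13^3=27  13^4=10
  13^5=6
Found 6 at exponent 5.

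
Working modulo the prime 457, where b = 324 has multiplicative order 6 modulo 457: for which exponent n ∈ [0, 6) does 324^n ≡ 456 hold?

Successive powers of 324 modulo 457:
  324^0=1  324^1=324  324^2=323  324^3=456
So 324^3 ≡ 456 (mod 457), giving n = 3.

3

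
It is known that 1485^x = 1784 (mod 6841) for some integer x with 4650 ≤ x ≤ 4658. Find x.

4653

Compute 1485^4650 mod 6841 = 6022, then multiply by 1485 repeatedly:
  1485^4650=6022  1485^4651=1483  1485^4652=6294  1485^4653=1784
Found 1784 at exponent 4653.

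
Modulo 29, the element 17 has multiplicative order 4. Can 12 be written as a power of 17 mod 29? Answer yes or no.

yes

⟨17⟩ has order 4; its elements mod 29 are {1, 12, 17, 28}.
12 is in this set.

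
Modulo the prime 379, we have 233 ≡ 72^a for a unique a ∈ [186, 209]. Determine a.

Compute 72^186 mod 379 = 198, then multiply by 72 repeatedly:
  72^186=198  72^187=233
Found 233 at exponent 187.

187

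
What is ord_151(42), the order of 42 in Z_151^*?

75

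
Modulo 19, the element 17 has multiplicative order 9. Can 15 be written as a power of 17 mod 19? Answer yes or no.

⟨17⟩ has order 9; its elements mod 19 are {1, 4, 5, 6, 7, 9, 11, 16, 17}.
15 is not in this set.

no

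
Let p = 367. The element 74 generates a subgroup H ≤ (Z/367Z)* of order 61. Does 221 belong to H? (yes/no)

no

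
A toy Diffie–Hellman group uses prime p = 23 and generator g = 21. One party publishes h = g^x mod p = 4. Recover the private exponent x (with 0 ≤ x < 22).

2

Successive powers of 21 modulo 23:
  21^0=1  21^1=21  21^2=4
So 21^2 ≡ 4 (mod 23), giving x = 2.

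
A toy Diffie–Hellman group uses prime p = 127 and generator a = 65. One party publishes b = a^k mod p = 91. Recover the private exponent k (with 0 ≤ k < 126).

Baby-step giant-step with m = ceil(sqrt(126)) = 12.
Baby table (65^j mod 127 for j=0..11):
  0:1  1:65  2:34  3:51  4:13  5:83  6:61  7:28
  8:42  9:63  10:31  11:110
Giant step factor: 65^(-12) ≡ 117 (mod 127).
Scan 91·117^i mod 127 for i = 0, 1, …:
  i=0: 91   i=1: 106   i=2: 83
Match at i=2, j=5: k = 2·12 + 5 = 29.

29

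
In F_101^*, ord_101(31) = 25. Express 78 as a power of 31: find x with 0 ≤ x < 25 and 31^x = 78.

4

Successive powers of 31 modulo 101:
  31^0=1  31^1=31  31^2=52  31^3=97  31^4=78
So 31^4 ≡ 78 (mod 101), giving x = 4.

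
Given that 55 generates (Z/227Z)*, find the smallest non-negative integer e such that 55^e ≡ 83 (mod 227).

185

Baby-step giant-step with m = ceil(sqrt(226)) = 16.
Baby table (55^j mod 227 for j=0..15):
  0:1  1:55  2:74  3:211  4:28  5:178  6:29  7:6
  8:103  9:217  10:131  11:168  12:160  13:174  14:36  15:164
Giant step factor: 55^(-16) ≡ 87 (mod 227).
Scan 83·87^i mod 227 for i = 0, 1, …:
  i=0: 83   i=1: 184   i=2: 118   i=3: 51
  i=4: 124   i=5: 119   i=6: 138   i=7: 202
  i=8: 95   i=9: 93   i=10: 146   i=11: 217
Match at i=11, j=9: e = 11·16 + 9 = 185.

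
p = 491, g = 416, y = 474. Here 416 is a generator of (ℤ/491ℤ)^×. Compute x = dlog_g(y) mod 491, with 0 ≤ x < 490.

445

Baby-step giant-step with m = ceil(sqrt(490)) = 23.
Baby table (416^j mod 491 for j=0..22):
  0:1  1:416  2:224  3:385  4:94  5:315  6:434  7:347
  8:489  9:150  10:43  11:212  12:303  13:352  14:114  15:288
  16:4  17:191  18:405  19:67  20:376  21:278  22:263
Giant step factor: 416^(-23) ≡ 439 (mod 491).
Scan 474·439^i mod 491 for i = 0, 1, …:
  i=0: 474   i=1: 393   i=2: 186   i=3: 148
  i=4: 160   i=5: 27   i=6: 69   i=7: 340
  i=8: 487   i=9: 208     …   i=18: 170
  i=19: 489
Match at i=19, j=8: x = 19·23 + 8 = 445.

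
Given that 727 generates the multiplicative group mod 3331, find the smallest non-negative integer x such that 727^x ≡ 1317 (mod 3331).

96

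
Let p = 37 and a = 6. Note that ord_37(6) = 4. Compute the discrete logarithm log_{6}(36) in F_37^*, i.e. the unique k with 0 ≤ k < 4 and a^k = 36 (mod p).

Successive powers of 6 modulo 37:
  6^0=1  6^1=6  6^2=36
So 6^2 ≡ 36 (mod 37), giving k = 2.

2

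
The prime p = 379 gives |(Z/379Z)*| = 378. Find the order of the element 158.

378

The order of 158 must divide p − 1 = 378 = 2 · 3^3 · 7.
Divisors: 1, 2, 3, 6, 7, 9, 14, 18, 21, 27, 42, 54, 63, 126, 189, 378.
Check each in increasing order: 158^1 ≡ 158;  158^2 ≡ 329;  158^3 ≡ 59;  158^6 ≡ 70;  158^7 ≡ 69;  158^9 ≡ 340;  158^14 ≡ 213;  158^18 ≡ 5;  158^21 ≡ 295;  158^27 ≡ 184;  158^42 ≡ 234;  158^54 ≡ 125;  158^63 ≡ 52;  158^126 ≡ 51;  158^189 ≡ 378;  158^378 ≡ 1.
Smallest exponent giving 1 is 378.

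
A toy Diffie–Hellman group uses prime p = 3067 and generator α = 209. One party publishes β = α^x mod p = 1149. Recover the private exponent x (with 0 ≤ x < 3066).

Baby-step giant-step with m = ceil(sqrt(3066)) = 56.
Baby table (209^j mod 3067 for j=0..55):
  0:1  1:209  2:743  3:1937  4:3056  5:768  6:1028  7:162
  8:121  9:753  10:960  11:1285  12:1736  13:918  14:1708  15:1200
  16:2373  17:2170  18:2681  19:2135  20:1500  21:666  22:1179  23:1051
  24:1902  25:1875  26:2366  27:707  28:547  29:844  30:1577  31:1424
  32:117  33:2984  34:1055  35:2738  36:1780  37:913  38:663  39:552
  40:1889  41:2225  42:1908  43:62  44:690  45:61  46:481  47:2385
  48:1611  49:2396  50:843  51:1368  52:681  53:1247  54:2995  55:287
Giant step factor: 209^(-56) ≡ 2398 (mod 3067).
Scan 1149·2398^i mod 3067 for i = 0, 1, …:
  i=0: 1149   i=1: 1136   i=2: 632   i=3: 438
  i=4: 1410   i=5: 1346   i=6: 1224   i=7: 33
  i=8: 2459   i=9: 1908
Match at i=9, j=42: x = 9·56 + 42 = 546.

546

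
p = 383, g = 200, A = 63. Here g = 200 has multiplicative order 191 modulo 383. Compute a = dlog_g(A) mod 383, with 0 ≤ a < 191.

Baby-step giant-step with m = ceil(sqrt(191)) = 14.
Baby table (200^j mod 383 for j=0..13):
  0:1  1:200  2:168  3:279  4:265  5:146  6:92  7:16
  8:136  9:7  10:251  11:27  12:38  13:323
Giant step factor: 200^(-14) ≡ 193 (mod 383).
Scan 63·193^i mod 383 for i = 0, 1, …:
  i=0: 63   i=1: 286   i=2: 46   i=3: 69
  i=4: 295   i=5: 251
Match at i=5, j=10: a = 5·14 + 10 = 80.

80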